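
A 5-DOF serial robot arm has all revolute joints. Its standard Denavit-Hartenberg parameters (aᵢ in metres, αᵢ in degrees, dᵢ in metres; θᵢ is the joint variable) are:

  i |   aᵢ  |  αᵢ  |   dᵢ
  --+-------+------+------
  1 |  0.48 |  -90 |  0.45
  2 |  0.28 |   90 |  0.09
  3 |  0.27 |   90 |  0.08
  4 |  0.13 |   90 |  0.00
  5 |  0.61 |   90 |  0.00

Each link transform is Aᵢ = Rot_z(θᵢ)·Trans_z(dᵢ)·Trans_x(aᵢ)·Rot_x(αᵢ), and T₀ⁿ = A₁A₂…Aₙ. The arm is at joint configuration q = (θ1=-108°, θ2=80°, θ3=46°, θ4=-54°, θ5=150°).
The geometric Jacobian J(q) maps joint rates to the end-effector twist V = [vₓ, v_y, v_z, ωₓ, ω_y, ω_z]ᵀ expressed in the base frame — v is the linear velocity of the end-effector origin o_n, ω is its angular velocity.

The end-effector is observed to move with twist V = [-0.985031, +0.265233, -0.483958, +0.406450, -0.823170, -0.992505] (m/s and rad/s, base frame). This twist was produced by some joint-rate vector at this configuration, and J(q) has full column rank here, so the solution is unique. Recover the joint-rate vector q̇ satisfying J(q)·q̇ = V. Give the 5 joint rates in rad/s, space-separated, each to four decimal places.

-0.9700 -0.3150 0.0750 -0.5660 -0.9670

o_n = [-0.3902, -0.8901, 0.0035]
J₁: ẑ×o_n = [0.8901, -0.3902, 0.0000], ω = ẑ
J2: z=[0.9511, -0.3090, 0.0000] o=[-0.1483, -0.4565, 0.4500] → [0.1380, 0.4247, -0.4872, 0.9511, -0.3090, 0.0000]
J3: z=[-0.3043, -0.9366, 0.1736] o=[-0.0778, -0.5306, 0.1743] → [0.2224, -0.1062, -0.1832, -0.3043, -0.9366, 0.1736]
J4: z=[-0.6993, 0.0959, -0.7084] o=[0.0725, -0.6965, 0.0034] → [-0.1372, 0.3278, 0.1798, -0.6993, 0.0959, -0.7084]
J5: z=[-0.3444, 0.8232, 0.4514] o=[0.1540, -0.6237, -0.0671] → [0.1783, -0.2213, 0.5397, -0.3444, 0.8232, 0.4514]
q̇ = J⁺·V = [-0.9700, -0.3150, 0.0750, -0.5660, -0.9670]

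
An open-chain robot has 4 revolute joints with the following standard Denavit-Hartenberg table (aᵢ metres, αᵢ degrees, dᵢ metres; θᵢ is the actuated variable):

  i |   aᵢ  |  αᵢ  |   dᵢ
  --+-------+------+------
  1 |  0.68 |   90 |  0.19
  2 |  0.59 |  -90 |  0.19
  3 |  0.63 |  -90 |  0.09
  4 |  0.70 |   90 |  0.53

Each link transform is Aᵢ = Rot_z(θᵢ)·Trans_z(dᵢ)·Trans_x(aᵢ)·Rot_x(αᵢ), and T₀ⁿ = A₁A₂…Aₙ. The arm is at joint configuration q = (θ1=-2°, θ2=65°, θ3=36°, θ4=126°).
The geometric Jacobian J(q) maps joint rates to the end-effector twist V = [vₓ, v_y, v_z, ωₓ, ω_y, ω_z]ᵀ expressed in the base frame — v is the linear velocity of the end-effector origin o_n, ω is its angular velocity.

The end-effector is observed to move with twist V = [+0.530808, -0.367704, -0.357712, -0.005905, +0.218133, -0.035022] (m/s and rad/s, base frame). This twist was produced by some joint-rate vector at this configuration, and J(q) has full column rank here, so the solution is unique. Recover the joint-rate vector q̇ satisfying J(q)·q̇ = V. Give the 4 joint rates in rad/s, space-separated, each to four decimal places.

-0.3870 -0.6490 0.1610 -0.5330

o_n = [1.3161, 0.3215, 0.4013]
J₁: ẑ×o_n = [-0.3215, 1.3161, 0.0000], ω = ẑ
J2: z=[-0.0349, -0.9994, 0.0000] o=[0.6796, -0.0237, 0.1900] → [-0.2112, 0.0074, 0.6241, -0.0349, -0.9994, 0.0000]
J3: z=[-0.9058, 0.0316, 0.4226] o=[0.9221, -0.2223, 0.7247] → [-0.2401, -0.1264, -0.5050, -0.9058, 0.0316, 0.4226]
J4: z=[-0.2200, 0.8172, -0.5327] o=[1.0688, 0.1431, 1.2247] → [-0.5778, -0.3129, -0.2413, -0.2200, 0.8172, -0.5327]
q̇ = J⁺·V = [-0.3870, -0.6490, 0.1610, -0.5330]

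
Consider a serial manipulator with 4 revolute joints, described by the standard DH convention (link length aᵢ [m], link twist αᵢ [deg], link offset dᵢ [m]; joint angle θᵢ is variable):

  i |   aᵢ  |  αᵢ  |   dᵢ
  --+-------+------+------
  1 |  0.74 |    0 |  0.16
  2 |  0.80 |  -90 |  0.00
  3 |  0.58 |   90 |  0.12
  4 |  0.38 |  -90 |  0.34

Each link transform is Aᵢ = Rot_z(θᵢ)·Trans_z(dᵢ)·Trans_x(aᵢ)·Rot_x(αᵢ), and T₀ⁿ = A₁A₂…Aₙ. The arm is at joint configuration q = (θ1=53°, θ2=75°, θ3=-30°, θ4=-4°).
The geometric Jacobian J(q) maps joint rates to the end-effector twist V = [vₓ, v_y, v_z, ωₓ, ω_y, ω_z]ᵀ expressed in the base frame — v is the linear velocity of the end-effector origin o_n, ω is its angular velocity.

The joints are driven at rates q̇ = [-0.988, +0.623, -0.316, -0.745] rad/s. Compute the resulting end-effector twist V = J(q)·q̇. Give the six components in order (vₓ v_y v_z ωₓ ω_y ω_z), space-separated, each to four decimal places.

1.3666 -0.1172 0.1989 0.0197 0.4881 -1.0102

o_n = [-0.5276, 1.6844, 0.9340]
J₁: ẑ×o_n = [-1.6844, -0.5276, 0.0000], ω = ẑ
J2: z=[0.0000, 0.0000, 1.0000] o=[0.4453, 0.5910, 0.1600] → [-1.0934, -0.9729, 0.0000, 0.0000, 0.0000, 1.0000]
J3: z=[-0.7880, -0.6157, 0.0000] o=[-0.0472, 1.2214, 0.1600] → [-0.4765, 0.6099, -0.6606, -0.7880, -0.6157, 0.0000]
J4: z=[0.3078, -0.3940, 0.8660] o=[-0.4510, 1.5433, 0.4500] → [-0.3128, -0.2153, 0.0133, 0.3078, -0.3940, 0.8660]
V = J·q̇ = [1.3666, -0.1172, 0.1989, 0.0197, 0.4881, -1.0102]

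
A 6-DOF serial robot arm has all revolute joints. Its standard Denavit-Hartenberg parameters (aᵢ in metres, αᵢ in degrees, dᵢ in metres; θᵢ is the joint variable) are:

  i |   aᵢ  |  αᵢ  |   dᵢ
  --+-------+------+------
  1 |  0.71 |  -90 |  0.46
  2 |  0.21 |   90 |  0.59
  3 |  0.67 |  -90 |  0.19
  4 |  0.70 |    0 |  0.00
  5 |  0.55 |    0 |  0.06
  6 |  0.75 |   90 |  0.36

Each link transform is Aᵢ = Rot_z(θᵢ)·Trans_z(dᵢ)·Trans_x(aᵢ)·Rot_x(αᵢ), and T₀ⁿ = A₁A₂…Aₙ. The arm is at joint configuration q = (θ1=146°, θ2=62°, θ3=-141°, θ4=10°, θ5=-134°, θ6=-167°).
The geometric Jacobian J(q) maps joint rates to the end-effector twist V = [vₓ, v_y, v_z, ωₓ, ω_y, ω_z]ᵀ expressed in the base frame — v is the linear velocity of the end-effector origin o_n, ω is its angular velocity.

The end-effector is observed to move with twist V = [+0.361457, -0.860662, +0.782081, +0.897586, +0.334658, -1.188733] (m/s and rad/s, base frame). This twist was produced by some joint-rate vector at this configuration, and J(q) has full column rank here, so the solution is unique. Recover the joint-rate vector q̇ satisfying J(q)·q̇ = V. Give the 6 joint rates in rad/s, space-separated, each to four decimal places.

-0.4300 -0.2750 -0.8480 0.1570 0.9080 -0.4160

o_n = [0.0722, 0.6358, 0.8648]
J₁: ẑ×o_n = [-0.6358, 0.0722, 0.0000], ω = ẑ
J2: z=[-0.5592, -0.8290, 0.0000] o=[-0.5886, 0.3970, 0.4600] → [-0.3356, 0.2264, 0.4143, -0.5592, -0.8290, 0.0000]
J3: z=[-0.7320, 0.4937, 0.4695] o=[-1.0003, -0.0370, 0.2746] → [-0.0244, 0.9356, -1.0220, -0.7320, 0.4937, 0.4695]
J4: z=[0.1896, 0.8095, -0.5557] o=[-0.7009, 0.2697, 0.8235] → [0.2369, -0.4374, -0.5564, 0.1896, 0.8095, -0.5557]
J5: z=[0.1896, 0.8095, -0.5557] o=[-0.1608, 0.4287, 1.2395] → [-0.1882, -0.0584, -0.1494, 0.1896, 0.8095, -0.5557]
J6: z=[0.1896, 0.8095, -0.5557] o=[-0.6845, 0.6047, 1.2092] → [-0.2614, -0.3552, -0.6066, 0.1896, 0.8095, -0.5557]
q̇ = J⁺·V = [-0.4300, -0.2750, -0.8480, 0.1570, 0.9080, -0.4160]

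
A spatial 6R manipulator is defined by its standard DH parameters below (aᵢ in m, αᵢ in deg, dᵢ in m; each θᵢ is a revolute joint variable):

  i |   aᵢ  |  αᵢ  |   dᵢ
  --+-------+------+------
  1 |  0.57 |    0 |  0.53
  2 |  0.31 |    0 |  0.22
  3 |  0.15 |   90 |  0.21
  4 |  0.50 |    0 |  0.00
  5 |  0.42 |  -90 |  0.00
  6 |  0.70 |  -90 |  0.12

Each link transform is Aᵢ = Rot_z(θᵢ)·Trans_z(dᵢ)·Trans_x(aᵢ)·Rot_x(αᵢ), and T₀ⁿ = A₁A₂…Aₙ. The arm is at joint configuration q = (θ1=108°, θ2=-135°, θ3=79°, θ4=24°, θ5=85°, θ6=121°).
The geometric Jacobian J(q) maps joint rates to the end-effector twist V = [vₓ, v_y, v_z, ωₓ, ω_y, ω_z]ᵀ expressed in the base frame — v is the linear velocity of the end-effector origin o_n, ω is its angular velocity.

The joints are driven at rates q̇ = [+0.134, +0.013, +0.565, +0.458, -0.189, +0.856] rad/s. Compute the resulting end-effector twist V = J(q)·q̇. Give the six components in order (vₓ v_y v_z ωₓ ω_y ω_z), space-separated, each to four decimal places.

-0.2949 -0.2472 -0.3122 -0.2863 -0.8034 0.4333

o_n = [-0.0810, 1.1442, 1.1805]
J₁: ẑ×o_n = [-1.1442, -0.0810, 0.0000], ω = ẑ
J2: z=[0.0000, 0.0000, 1.0000] o=[-0.1761, 0.5421, 0.5300] → [-0.6021, 0.0952, 0.0000, 0.0000, 0.0000, 1.0000]
J3: z=[0.0000, 0.0000, 1.0000] o=[0.1001, 0.4014, 0.7500] → [-0.7429, -0.1810, 0.0000, 0.0000, 0.0000, 1.0000]
J4: z=[0.7880, -0.6157, 0.0000] o=[0.1924, 0.5196, 0.9600] → [-0.1358, -0.1738, 0.3239, 0.7880, -0.6157, 0.0000]
J5: z=[0.7880, -0.6157, 0.0000] o=[0.4736, 0.8795, 1.1634] → [-0.0106, -0.0135, -0.1328, 0.7880, -0.6157, 0.0000]
J6: z=[-0.5821, -0.7451, -0.3256] o=[0.3895, 0.7718, 1.5605] → [0.4044, -0.0680, -0.5673, -0.5821, -0.7451, -0.3256]
V = J·q̇ = [-0.2949, -0.2472, -0.3122, -0.2863, -0.8034, 0.4333]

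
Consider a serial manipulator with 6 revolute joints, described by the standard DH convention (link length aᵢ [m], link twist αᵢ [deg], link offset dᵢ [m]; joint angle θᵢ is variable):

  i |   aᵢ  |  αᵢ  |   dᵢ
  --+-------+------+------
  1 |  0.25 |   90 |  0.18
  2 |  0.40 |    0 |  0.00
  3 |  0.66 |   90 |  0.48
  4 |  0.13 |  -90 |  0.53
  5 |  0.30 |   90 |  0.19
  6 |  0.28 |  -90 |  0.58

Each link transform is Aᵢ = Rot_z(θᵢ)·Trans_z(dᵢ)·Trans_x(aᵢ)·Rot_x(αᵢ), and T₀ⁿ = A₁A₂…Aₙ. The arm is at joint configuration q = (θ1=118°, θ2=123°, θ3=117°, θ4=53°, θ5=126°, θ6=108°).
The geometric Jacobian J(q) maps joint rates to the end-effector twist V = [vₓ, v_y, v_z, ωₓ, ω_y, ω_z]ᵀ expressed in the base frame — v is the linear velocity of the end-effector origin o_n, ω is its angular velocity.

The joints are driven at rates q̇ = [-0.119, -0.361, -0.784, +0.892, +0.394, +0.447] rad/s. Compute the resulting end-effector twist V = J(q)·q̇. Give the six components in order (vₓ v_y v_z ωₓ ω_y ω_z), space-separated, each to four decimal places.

o_n = [1.1282, 0.2914, 0.0208]
J₁: ẑ×o_n = [-0.2914, 1.1282, 0.0000], ω = ẑ
J2: z=[0.8829, 0.4695, 0.0000] o=[-0.1174, 0.2207, 0.1800] → [-0.0748, 0.1406, -0.5224, 0.8829, 0.4695, 0.0000]
J3: z=[0.8829, 0.4695, 0.0000] o=[-0.0151, 0.0284, 0.5155] → [-0.2323, 0.4368, -0.3045, 0.8829, 0.4695, 0.0000]
J4: z=[0.4066, -0.7647, 0.5000] o=[0.5636, -0.0376, -0.0561] → [-0.2233, 0.2510, 0.5655, 0.4066, -0.7647, 0.5000]
J5: z=[0.3439, 0.6351, 0.6916] o=[0.8892, -0.4287, 0.1411] → [-0.5745, 0.2067, 0.0958, 0.3439, 0.6351, 0.6916]
J6: z=[0.4458, 0.5378, -0.7155] o=[0.7066, -0.1417, 0.2431] → [0.1903, -0.2026, -0.0337, 0.4458, 0.5378, -0.7155]
V = J·q̇ = [-0.0967, -0.3126, 0.9544, -0.3135, -0.7290, 0.2797]

-0.0967 -0.3126 0.9544 -0.3135 -0.7290 0.2797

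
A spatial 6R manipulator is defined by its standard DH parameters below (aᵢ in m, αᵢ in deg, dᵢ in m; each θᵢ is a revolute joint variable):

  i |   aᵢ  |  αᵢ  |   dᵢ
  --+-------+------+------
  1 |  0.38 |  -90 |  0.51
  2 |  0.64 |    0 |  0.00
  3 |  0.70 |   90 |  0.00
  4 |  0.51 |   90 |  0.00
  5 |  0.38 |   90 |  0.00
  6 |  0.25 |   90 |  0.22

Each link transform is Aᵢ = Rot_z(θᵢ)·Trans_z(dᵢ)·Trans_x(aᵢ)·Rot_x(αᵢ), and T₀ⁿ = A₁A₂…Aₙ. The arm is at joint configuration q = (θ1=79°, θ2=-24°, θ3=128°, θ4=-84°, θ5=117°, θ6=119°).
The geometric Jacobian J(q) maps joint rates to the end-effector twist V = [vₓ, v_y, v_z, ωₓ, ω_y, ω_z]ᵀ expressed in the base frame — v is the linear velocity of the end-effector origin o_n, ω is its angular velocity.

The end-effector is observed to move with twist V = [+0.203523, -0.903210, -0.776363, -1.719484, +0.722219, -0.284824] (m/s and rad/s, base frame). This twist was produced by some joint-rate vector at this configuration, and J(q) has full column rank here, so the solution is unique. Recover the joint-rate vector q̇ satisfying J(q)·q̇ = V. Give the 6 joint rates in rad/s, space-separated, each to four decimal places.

-0.2940 0.3460 0.9680 0.6320 0.0470 -0.5830

o_n = [0.8171, 1.0165, 0.1625]
J₁: ẑ×o_n = [-1.0165, 0.8171, 0.0000], ω = ẑ
J2: z=[-0.9816, 0.1908, 0.0000] o=[0.0725, 0.3730, 0.5100] → [-0.0663, -0.3412, -0.7737, -0.9816, 0.1908, 0.0000]
J3: z=[-0.9816, 0.1908, 0.0000] o=[0.1841, 0.9469, 0.7703] → [-0.1160, -0.5967, -0.1890, -0.9816, 0.1908, 0.0000]
J4: z=[0.1851, 0.9525, -0.2419] o=[0.1518, 0.7807, 0.0911] → [0.1250, -0.1742, -0.5901, 0.1851, 0.9525, -0.2419]
J5: z=[0.1485, 0.2162, 0.9650] o=[0.6472, 0.6713, 0.0394] → [-0.3065, 0.1457, 0.0145, 0.1485, 0.2162, 0.9650]
J6: z=[0.9496, 0.2412, -0.2002] o=[0.5423, 1.0308, -0.0250] → [0.0424, -0.2331, -0.0799, 0.9496, 0.2412, -0.2002]
q̇ = J⁺·V = [-0.2940, 0.3460, 0.9680, 0.6320, 0.0470, -0.5830]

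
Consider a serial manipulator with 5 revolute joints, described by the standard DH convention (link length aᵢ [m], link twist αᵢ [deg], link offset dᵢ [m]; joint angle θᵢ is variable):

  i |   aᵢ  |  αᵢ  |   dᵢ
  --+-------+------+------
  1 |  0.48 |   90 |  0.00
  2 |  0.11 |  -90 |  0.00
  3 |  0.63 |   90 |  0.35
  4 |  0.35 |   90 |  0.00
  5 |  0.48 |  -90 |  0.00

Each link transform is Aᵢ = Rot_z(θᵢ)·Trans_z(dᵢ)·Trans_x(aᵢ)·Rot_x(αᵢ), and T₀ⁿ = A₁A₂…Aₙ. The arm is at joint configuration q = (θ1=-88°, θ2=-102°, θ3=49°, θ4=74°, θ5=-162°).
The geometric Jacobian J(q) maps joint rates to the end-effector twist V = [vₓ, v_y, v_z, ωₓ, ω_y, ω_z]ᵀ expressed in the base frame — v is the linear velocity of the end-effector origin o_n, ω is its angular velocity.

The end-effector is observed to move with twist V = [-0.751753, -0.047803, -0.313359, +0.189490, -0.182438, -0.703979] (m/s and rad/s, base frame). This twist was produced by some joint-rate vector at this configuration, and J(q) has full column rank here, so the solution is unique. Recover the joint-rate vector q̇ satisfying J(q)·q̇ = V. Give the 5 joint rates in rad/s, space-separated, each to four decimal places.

o_n = [0.5726, -0.6211, -0.4350]
J₁: ẑ×o_n = [0.6211, 0.5726, -0.0000], ω = ẑ
J2: z=[-0.9994, -0.0349, 0.0000] o=[0.0168, -0.4797, 0.0000] → [0.0152, -0.4348, 0.1607, -0.9994, -0.0349, 0.0000]
J3: z=[0.0341, -0.9776, -0.2079] o=[0.0160, -0.4569, -0.1076] → [0.2859, -0.1046, 0.5386, 0.0341, -0.9776, -0.2079]
J4: z=[-0.6611, 0.1339, -0.7382] o=[0.5001, -0.6965, -0.5847] → [0.0757, 0.0454, -0.0596, -0.6611, 0.1339, -0.7382]
J5: z=[0.7110, 0.4258, -0.5596] o=[0.5839, -1.0097, -0.7165] → [0.3373, -0.1939, 0.2811, 0.7110, 0.4258, -0.5596]
q̇ = J⁺·V = [-0.8840, -0.7600, -0.0180, 0.2160, -0.6000]

-0.8840 -0.7600 -0.0180 0.2160 -0.6000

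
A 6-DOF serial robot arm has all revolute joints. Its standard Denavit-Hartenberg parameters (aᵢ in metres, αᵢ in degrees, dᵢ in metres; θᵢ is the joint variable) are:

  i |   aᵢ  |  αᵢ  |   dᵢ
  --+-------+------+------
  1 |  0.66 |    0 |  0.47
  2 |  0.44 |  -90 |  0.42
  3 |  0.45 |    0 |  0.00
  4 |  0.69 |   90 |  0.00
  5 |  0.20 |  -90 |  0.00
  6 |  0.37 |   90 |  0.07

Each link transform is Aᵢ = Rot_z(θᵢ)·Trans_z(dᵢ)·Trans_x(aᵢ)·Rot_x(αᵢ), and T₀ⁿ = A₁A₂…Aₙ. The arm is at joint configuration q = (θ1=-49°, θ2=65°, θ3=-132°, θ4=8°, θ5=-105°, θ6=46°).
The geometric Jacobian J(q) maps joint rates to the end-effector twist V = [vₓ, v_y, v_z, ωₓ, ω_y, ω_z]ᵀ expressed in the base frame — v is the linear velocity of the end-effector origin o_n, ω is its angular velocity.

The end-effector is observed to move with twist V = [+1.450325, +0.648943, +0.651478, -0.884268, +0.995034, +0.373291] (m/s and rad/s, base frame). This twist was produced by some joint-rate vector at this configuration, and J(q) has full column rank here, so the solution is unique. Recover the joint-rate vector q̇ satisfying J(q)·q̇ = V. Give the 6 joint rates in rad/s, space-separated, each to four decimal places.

o_n = [0.5616, -0.9393, 1.9033]
J₁: ẑ×o_n = [0.9393, 0.5616, -0.0000], ω = ẑ
J2: z=[0.0000, 0.0000, 1.0000] o=[0.4330, -0.4981, 0.4700] → [0.4412, 0.1286, -0.0000, 0.0000, 0.0000, 1.0000]
J3: z=[-0.2756, 0.9613, 0.0000] o=[0.8560, -0.3768, 0.8900] → [0.9740, 0.2793, 0.4380, -0.2756, 0.9613, 0.0000]
J4: z=[-0.2756, 0.9613, 0.0000] o=[0.5665, -0.4598, 1.2244] → [0.6526, 0.1871, 0.1369, -0.2756, 0.9613, 0.0000]
J5: z=[-0.7969, -0.2285, -0.5592] o=[0.1956, -0.5662, 1.7965] → [-0.2331, -0.1195, 0.3810, -0.7969, -0.2285, -0.5592]
J6: z=[-0.4479, -0.3977, 0.8008] o=[0.2767, -0.7439, 1.7535] → [0.0969, 0.2952, 0.2008, -0.4479, -0.3977, 0.8008]
q̇ = J⁺·V = [0.5700, -0.2080, 0.7530, 0.5360, 0.4710, 0.3430]

0.5700 -0.2080 0.7530 0.5360 0.4710 0.3430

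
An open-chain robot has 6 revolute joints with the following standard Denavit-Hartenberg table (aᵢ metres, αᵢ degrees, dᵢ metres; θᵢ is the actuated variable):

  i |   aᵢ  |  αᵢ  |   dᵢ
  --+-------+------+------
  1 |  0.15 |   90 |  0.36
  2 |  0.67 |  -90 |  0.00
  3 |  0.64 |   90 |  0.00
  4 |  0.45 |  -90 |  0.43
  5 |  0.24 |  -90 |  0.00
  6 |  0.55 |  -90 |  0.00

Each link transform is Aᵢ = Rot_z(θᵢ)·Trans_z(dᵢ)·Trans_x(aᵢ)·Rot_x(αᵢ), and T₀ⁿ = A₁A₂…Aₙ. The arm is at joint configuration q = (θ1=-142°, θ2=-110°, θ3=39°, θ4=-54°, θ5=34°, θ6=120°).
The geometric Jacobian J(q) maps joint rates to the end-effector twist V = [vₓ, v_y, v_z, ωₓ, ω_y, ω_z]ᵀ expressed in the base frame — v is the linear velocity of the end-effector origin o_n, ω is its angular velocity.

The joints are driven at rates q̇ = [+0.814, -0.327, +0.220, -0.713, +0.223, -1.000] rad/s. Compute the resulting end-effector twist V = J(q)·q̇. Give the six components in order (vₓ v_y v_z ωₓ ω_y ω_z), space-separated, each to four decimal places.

o_n = [0.6827, 0.5758, -0.6899]
J₁: ẑ×o_n = [-0.5758, 0.6827, 0.0000], ω = ẑ
J2: z=[-0.6157, 0.7880, 0.0000] o=[-0.1182, -0.0923, 0.3600] → [-0.8273, -0.6464, -1.0425, -0.6157, 0.7880, 0.0000]
J3: z=[-0.7405, -0.5785, -0.3420] o=[0.0624, 0.0487, -0.2696] → [0.4234, -0.5234, -0.0314, -0.7405, -0.5785, -0.3420]
J4: z=[-0.3088, 0.7449, -0.5914] o=[0.4444, -0.1639, -0.7370] → [0.4725, -0.1264, -0.4060, -0.3088, 0.7449, -0.5914]
J5: z=[0.0477, -0.6089, -0.7918] o=[0.7390, 0.2791, -1.0599] → [0.0096, 0.0270, -0.0201, 0.0477, -0.6089, -0.7918]
J6: z=[-0.2751, -0.7701, 0.5756] o=[0.9695, 0.2334, -1.0109] → [-0.4443, -0.0767, -0.3150, -0.2751, -0.7701, 0.5756]
V = J·q̇ = [0.0045, 0.8248, 0.9340, 0.5444, -0.2818, 0.4083]

0.0045 0.8248 0.9340 0.5444 -0.2818 0.4083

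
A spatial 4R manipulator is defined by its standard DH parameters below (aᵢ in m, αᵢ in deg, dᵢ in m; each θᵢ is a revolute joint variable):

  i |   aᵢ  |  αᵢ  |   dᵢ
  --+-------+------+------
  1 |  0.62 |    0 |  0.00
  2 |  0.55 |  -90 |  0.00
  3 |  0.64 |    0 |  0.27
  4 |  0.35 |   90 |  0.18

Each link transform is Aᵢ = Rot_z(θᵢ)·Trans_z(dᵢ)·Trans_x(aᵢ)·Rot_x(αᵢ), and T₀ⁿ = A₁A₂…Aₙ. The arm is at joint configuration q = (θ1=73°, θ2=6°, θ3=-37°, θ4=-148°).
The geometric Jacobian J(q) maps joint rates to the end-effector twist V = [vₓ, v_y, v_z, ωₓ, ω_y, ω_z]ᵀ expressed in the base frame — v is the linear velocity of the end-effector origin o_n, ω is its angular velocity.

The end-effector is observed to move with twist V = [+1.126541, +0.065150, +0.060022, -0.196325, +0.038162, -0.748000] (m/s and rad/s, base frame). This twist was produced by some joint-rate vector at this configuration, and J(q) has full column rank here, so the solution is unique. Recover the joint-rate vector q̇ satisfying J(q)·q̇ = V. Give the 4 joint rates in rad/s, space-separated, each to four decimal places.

-0.9090 0.1610 0.0190 0.1810

o_n = [-0.1245, 1.3781, 0.3547]
J₁: ẑ×o_n = [-1.3781, -0.1245, 0.0000], ω = ẑ
J2: z=[0.0000, 0.0000, 1.0000] o=[0.1813, 0.5929, 0.0000] → [-0.7852, -0.3058, 0.0000, 0.0000, 0.0000, 1.0000]
J3: z=[-0.9816, 0.1908, 0.0000] o=[0.2862, 1.1328, 0.0000] → [0.0677, 0.3481, -0.1625, -0.9816, 0.1908, 0.0000]
J4: z=[-0.9816, 0.1908, 0.0000] o=[0.1187, 1.6861, 0.3852] → [-0.0058, -0.0299, 0.3487, -0.9816, 0.1908, 0.0000]
q̇ = J⁺·V = [-0.9090, 0.1610, 0.0190, 0.1810]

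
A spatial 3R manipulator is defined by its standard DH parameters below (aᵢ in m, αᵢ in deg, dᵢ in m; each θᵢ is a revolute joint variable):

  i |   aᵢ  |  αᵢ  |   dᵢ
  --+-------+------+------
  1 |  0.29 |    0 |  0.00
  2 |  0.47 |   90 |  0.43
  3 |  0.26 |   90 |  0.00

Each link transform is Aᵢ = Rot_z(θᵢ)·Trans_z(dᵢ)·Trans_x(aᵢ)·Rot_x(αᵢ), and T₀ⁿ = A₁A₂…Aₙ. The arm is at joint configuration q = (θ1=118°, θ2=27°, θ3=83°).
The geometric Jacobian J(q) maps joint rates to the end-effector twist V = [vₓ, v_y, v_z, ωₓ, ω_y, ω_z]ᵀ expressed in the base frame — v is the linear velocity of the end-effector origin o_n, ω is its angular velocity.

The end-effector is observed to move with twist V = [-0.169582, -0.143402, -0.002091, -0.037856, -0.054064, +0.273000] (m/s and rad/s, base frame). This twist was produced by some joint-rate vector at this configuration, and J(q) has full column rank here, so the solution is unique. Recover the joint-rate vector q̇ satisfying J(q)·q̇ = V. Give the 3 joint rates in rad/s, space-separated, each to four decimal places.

o_n = [-0.5471, 0.5438, 0.6881]
J₁: ẑ×o_n = [-0.5438, -0.5471, 0.0000], ω = ẑ
J2: z=[0.0000, 0.0000, 1.0000] o=[-0.1361, 0.2561, 0.0000] → [-0.2878, -0.4110, 0.0000, 0.0000, 0.0000, 1.0000]
J3: z=[0.5736, 0.8192, 0.0000] o=[-0.5211, 0.5256, 0.4300] → [0.2114, -0.1480, 0.0317, 0.5736, 0.8192, 0.0000]
q̇ = J⁺·V = [0.3010, -0.0280, -0.0660]

0.3010 -0.0280 -0.0660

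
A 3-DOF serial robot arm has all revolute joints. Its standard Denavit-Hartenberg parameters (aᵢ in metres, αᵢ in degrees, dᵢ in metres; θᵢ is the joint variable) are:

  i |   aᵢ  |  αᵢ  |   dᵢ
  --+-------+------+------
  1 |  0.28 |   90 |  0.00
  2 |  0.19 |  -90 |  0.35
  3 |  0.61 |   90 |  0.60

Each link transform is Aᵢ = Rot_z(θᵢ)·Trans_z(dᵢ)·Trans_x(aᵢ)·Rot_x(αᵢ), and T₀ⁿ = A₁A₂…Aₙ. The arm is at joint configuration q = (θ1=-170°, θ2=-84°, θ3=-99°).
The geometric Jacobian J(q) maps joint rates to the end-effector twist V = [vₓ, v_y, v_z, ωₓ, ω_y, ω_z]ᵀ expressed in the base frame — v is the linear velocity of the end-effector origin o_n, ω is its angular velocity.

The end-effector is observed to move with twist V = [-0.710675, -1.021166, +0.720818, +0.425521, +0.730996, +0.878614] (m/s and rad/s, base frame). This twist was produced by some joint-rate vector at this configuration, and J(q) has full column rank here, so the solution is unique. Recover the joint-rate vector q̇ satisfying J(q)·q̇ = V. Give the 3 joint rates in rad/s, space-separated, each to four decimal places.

0.9360 0.6460 -0.5490

o_n = [-1.0385, 0.7841, -0.0313]
J₁: ẑ×o_n = [-0.7841, -1.0385, 0.0000], ω = ẑ
J2: z=[-0.1736, 0.9848, 0.0000] o=[-0.2757, -0.0486, 0.0000] → [-0.0309, -0.0054, 0.6066, -0.1736, 0.9848, 0.0000]
J3: z=[-0.9794, -0.1727, 0.1045] o=[-0.3561, 0.2926, -0.1890] → [-0.0786, 0.0830, -0.5992, -0.9794, -0.1727, 0.1045]
q̇ = J⁺·V = [0.9360, 0.6460, -0.5490]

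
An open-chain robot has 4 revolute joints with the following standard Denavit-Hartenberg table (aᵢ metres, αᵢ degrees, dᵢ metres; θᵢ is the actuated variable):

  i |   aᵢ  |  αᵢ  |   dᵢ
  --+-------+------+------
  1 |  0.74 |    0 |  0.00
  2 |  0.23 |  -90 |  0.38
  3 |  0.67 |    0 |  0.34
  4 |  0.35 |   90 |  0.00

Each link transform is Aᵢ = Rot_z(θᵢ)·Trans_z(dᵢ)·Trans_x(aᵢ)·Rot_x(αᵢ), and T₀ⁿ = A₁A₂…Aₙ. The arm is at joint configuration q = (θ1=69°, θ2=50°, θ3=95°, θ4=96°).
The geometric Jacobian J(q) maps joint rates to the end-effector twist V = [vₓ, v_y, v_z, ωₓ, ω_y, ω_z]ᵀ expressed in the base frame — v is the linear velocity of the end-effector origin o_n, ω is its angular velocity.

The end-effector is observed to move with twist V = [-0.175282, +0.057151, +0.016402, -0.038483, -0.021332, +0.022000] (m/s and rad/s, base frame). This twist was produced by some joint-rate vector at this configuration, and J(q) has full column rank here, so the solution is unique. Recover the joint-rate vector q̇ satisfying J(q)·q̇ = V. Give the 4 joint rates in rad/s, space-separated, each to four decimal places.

0.2720 -0.2500 0.0220 0.0220

o_n = [0.0512, 0.3756, -0.2207]
J₁: ẑ×o_n = [-0.3756, 0.0512, 0.0000], ω = ẑ
J2: z=[0.0000, 0.0000, 1.0000] o=[0.2652, 0.6908, 0.0000] → [0.3152, -0.2140, 0.0000, 0.0000, 0.0000, 1.0000]
J3: z=[-0.8746, -0.4848, 0.0000] o=[0.1537, 0.8920, 0.3800] → [0.2912, -0.5254, 0.4020, -0.8746, -0.4848, 0.0000]
J4: z=[-0.8746, -0.4848, 0.0000] o=[-0.1154, 0.6761, -0.2875] → [-0.0324, 0.0584, 0.3436, -0.8746, -0.4848, 0.0000]
q̇ = J⁺·V = [0.2720, -0.2500, 0.0220, 0.0220]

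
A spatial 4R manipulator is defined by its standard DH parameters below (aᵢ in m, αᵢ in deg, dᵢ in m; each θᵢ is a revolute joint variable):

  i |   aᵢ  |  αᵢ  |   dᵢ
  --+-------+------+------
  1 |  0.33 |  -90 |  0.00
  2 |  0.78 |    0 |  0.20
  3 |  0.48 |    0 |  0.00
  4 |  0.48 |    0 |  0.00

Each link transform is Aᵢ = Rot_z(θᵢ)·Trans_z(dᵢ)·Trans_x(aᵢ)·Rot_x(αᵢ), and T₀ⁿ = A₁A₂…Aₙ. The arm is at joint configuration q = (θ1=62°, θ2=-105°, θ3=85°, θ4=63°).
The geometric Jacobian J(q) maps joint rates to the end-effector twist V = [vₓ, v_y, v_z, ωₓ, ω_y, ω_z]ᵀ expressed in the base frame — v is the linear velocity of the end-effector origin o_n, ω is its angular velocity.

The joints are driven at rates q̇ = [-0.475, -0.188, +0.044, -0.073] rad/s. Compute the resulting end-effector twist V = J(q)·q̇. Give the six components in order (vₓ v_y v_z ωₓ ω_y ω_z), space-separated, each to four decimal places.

0.3905 -0.2068 0.1032 0.1916 -0.1019 -0.4750

o_n = [0.2601, 0.9152, 0.5902]
J₁: ẑ×o_n = [-0.9152, 0.2601, 0.0000], ω = ẑ
J2: z=[-0.8829, 0.4695, 0.0000] o=[0.1549, 0.2914, 0.0000] → [0.2771, 0.5211, -0.6002, -0.8829, 0.4695, 0.0000]
J3: z=[-0.8829, 0.4695, 0.0000] o=[-0.1164, 0.2070, 0.7534] → [-0.0766, -0.1441, -0.8021, -0.8829, 0.4695, 0.0000]
J4: z=[-0.8829, 0.4695, 0.0000] o=[0.0953, 0.6053, 0.9176] → [-0.1537, -0.2890, -0.3510, -0.8829, 0.4695, 0.0000]
V = J·q̇ = [0.3905, -0.2068, 0.1032, 0.1916, -0.1019, -0.4750]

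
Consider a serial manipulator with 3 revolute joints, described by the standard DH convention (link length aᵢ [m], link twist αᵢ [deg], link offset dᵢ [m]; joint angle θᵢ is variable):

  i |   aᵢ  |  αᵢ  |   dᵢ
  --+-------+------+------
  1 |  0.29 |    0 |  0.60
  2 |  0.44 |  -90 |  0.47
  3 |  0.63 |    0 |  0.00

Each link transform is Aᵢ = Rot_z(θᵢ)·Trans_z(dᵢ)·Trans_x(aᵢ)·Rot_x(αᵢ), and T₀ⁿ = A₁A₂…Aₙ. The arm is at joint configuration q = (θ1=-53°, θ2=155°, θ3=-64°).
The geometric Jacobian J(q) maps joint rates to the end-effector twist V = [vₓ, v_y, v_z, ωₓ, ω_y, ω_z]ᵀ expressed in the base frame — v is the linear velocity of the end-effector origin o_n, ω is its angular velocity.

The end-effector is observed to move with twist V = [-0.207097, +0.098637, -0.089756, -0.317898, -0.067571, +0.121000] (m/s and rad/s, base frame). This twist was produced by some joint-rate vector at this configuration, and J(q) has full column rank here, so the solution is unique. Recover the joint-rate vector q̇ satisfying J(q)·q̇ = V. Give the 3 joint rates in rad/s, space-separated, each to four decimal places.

-0.3630 0.4840 0.3250

o_n = [0.0256, 0.4689, 1.6362]
J₁: ẑ×o_n = [-0.4689, 0.0256, 0.0000], ω = ẑ
J2: z=[0.0000, 0.0000, 1.0000] o=[0.1745, -0.2316, 0.6000] → [-0.7005, -0.1489, 0.0000, 0.0000, 0.0000, 1.0000]
J3: z=[-0.9781, -0.2079, 0.0000] o=[0.0830, 0.1988, 1.0700] → [-0.1177, 0.5539, -0.2762, -0.9781, -0.2079, 0.0000]
q̇ = J⁺·V = [-0.3630, 0.4840, 0.3250]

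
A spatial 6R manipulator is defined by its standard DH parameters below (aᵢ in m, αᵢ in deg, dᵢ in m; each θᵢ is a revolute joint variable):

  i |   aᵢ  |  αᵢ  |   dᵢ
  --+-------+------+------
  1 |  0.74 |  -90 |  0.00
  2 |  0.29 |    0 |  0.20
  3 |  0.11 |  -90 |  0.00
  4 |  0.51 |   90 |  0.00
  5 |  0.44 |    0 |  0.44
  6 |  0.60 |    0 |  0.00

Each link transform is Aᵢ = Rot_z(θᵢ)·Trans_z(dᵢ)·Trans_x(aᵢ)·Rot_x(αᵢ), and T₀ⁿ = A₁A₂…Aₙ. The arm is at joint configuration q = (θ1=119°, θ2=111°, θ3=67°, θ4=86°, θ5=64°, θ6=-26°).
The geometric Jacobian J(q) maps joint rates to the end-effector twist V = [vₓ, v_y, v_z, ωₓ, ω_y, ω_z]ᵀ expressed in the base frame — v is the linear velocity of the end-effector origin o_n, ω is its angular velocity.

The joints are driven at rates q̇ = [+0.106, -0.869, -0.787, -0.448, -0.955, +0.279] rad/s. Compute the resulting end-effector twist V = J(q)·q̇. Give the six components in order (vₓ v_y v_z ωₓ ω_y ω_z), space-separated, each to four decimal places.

o_n = [0.8343, 0.4382, 0.4716]
J₁: ẑ×o_n = [-0.4382, 0.8343, 0.0000], ω = ẑ
J2: z=[-0.8746, -0.4848, 0.0000] o=[-0.3588, 0.6472, 0.0000] → [-0.2287, 0.4125, 0.7612, -0.8746, -0.4848, 0.0000]
J3: z=[-0.8746, -0.4848, 0.0000] o=[-0.4833, 0.4594, -0.2707] → [-0.3599, 0.6493, 0.6572, -0.8746, -0.4848, 0.0000]
J4: z=[0.0169, -0.0305, 0.9994] o=[-0.4300, 0.3632, -0.2746] → [-0.0978, 1.2509, 0.0399, 0.0169, -0.0305, 0.9994]
J5: z=[0.4223, -0.9058, -0.0348] o=[0.0322, 0.5788, -0.2758] → [-0.6819, -0.3436, 0.6671, 0.4223, -0.9058, -0.0348]
J6: z=[0.4223, -0.9058, -0.0348] o=[0.3995, 0.2497, 0.1036] → [-0.3268, -0.1706, 0.4734, 0.4223, -0.9058, -0.0348]
V = J·q̇ = [1.0394, -1.0609, -1.7016, 1.1553, 1.4288, -0.3182]

1.0394 -1.0609 -1.7016 1.1553 1.4288 -0.3182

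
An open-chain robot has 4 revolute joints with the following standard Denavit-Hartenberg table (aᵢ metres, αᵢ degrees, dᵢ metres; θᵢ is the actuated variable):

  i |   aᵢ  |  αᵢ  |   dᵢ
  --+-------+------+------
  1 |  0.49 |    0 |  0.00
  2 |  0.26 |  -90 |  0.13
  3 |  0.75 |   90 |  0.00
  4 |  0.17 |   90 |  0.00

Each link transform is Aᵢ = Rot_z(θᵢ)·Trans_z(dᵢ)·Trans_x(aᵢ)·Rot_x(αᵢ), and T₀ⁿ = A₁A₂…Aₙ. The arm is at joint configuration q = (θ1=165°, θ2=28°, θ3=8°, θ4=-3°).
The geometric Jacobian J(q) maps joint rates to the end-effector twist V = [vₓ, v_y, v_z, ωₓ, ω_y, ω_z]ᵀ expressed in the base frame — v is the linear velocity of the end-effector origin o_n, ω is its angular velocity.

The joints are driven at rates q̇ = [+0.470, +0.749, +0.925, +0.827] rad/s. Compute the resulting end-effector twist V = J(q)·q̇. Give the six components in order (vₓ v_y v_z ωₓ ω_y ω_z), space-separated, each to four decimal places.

o_n = [-1.6161, -0.1279, 0.0020]
J₁: ẑ×o_n = [0.1279, -1.6161, 0.0000], ω = ẑ
J2: z=[0.0000, 0.0000, 1.0000] o=[-0.4733, 0.1268, 0.0000] → [0.2547, -1.1428, 0.0000, 0.0000, 0.0000, 1.0000]
J3: z=[0.2250, -0.9744, 0.0000] o=[-0.7266, 0.0683, 0.1300] → [0.1247, 0.0288, -0.9108, 0.2250, -0.9744, 0.0000]
J4: z=[-0.1356, -0.0313, 0.9903] o=[-1.4503, -0.0987, 0.0256] → [0.0296, -0.1674, -0.0012, -0.1356, -0.0313, 0.9903]
V = J·q̇ = [0.3907, -1.7273, -0.8435, 0.0959, -0.9272, 2.0380]

0.3907 -1.7273 -0.8435 0.0959 -0.9272 2.0380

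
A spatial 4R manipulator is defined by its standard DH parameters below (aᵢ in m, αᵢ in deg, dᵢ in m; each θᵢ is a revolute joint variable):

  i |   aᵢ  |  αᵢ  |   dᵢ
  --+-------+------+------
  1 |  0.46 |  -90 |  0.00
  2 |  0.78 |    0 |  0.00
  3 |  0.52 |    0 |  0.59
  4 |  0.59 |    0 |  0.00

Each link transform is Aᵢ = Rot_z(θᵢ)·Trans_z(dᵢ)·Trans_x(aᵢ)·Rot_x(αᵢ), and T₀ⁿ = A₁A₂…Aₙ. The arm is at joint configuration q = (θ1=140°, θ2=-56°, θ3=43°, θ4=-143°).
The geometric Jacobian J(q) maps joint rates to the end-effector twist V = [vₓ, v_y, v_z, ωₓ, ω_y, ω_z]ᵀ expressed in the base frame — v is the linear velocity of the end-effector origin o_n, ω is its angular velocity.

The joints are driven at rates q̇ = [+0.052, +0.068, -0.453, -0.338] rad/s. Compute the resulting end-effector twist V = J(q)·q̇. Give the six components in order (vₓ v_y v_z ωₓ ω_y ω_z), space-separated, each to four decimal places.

0.1284 -0.1663 -0.2243 0.4647 0.5539 0.0520

o_n = [-1.0410, 0.1033, 1.0036]
J₁: ẑ×o_n = [-0.1033, -1.0410, 0.0000], ω = ẑ
J2: z=[-0.6428, -0.7660, 0.0000] o=[-0.3524, 0.2957, 0.0000] → [-0.7688, 0.6451, -0.4039, -0.6428, -0.7660, 0.0000]
J3: z=[-0.6428, -0.7660, 0.0000] o=[-0.6865, 0.5760, 0.6466] → [-0.2734, 0.2294, 0.0323, -0.6428, -0.7660, 0.0000]
J4: z=[-0.6428, -0.7660, 0.0000] o=[-1.4539, 0.4498, 0.7636] → [-0.1838, 0.1543, 0.5390, -0.6428, -0.7660, 0.0000]
V = J·q̇ = [0.1284, -0.1663, -0.2243, 0.4647, 0.5539, 0.0520]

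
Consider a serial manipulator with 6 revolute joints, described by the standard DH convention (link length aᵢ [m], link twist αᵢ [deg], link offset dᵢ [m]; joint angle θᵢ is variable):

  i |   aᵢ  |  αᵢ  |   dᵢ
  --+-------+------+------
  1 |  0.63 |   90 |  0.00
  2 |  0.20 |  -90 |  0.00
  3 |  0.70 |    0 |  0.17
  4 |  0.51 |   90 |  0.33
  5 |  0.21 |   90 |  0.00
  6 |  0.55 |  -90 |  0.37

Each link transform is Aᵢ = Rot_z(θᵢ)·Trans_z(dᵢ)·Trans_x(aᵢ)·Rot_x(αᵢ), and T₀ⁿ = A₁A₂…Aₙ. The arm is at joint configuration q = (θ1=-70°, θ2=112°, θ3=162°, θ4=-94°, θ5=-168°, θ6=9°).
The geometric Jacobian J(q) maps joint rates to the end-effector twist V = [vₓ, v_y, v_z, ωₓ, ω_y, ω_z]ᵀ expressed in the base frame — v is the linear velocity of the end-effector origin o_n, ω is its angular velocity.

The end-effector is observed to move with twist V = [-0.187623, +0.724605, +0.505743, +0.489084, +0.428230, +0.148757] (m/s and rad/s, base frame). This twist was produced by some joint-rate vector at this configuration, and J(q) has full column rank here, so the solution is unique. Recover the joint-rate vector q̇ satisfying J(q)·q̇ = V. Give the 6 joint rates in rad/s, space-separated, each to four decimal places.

0.5700 -0.6500 -0.0140 -0.3350 -0.2640 0.7410

o_n = [-0.0358, -0.1868, -0.7276]
J₁: ẑ×o_n = [0.1868, -0.0358, 0.0000], ω = ẑ
J2: z=[-0.9397, -0.3420, 0.0000] o=[0.2155, -0.5920, 0.0000] → [0.2488, -0.6837, -0.4667, -0.9397, -0.3420, 0.0000]
J3: z=[-0.3171, 0.8713, -0.3746] o=[0.1898, -0.5216, 0.1854] → [-0.6700, -0.2050, 0.0904, -0.3171, 0.8713, -0.3746]
J4: z=[-0.3171, 0.8713, -0.3746] o=[0.4245, -0.5339, -0.4955] → [-0.0721, 0.0988, 0.2910, -0.3171, 0.8713, -0.3746]
J5: z=[-0.4708, 0.1983, 0.8597] o=[0.7397, -0.0174, -0.4420] → [0.0890, -0.8011, 0.2335, -0.4708, 0.1983, 0.8597]
J6: z=[-0.4814, 0.7589, -0.4386] o=[0.5845, -0.1476, -0.4970] → [-0.1921, 0.1611, 0.4895, -0.4814, 0.7589, -0.4386]
q̇ = J⁺·V = [0.5700, -0.6500, -0.0140, -0.3350, -0.2640, 0.7410]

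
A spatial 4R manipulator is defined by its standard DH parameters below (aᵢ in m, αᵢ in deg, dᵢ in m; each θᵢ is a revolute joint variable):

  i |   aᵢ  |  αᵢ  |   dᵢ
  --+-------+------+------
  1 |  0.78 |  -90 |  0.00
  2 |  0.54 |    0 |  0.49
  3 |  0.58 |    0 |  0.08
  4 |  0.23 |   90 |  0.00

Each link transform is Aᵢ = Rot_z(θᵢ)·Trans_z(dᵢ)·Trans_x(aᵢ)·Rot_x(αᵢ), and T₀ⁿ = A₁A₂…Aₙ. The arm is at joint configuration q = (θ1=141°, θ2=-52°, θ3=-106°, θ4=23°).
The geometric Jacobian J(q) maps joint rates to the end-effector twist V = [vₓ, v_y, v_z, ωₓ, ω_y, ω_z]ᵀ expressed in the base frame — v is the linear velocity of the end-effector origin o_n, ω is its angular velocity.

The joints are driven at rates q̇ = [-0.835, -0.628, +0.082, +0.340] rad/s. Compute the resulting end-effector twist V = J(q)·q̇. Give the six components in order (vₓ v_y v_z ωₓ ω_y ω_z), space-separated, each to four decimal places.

0.1726 0.3030 -0.1183 0.1296 0.1601 -0.8350

o_n = [-0.6789, -0.1837, 0.8054]
J₁: ẑ×o_n = [0.1837, -0.6789, 0.0000], ω = ẑ
J2: z=[-0.6293, -0.7771, 0.0000] o=[-0.6062, 0.4909, 0.0000] → [-0.6259, 0.5069, 0.3679, -0.6293, -0.7771, 0.0000]
J3: z=[-0.6293, -0.7771, 0.0000] o=[-1.1729, 0.3193, 0.4255] → [-0.2952, 0.2391, 0.7004, -0.6293, -0.7771, 0.0000]
J4: z=[-0.6293, -0.7771, 0.0000] o=[-0.8053, -0.0813, 0.6428] → [-0.1264, 0.1023, 0.1626, -0.6293, -0.7771, 0.0000]
V = J·q̇ = [0.1726, 0.3030, -0.1183, 0.1296, 0.1601, -0.8350]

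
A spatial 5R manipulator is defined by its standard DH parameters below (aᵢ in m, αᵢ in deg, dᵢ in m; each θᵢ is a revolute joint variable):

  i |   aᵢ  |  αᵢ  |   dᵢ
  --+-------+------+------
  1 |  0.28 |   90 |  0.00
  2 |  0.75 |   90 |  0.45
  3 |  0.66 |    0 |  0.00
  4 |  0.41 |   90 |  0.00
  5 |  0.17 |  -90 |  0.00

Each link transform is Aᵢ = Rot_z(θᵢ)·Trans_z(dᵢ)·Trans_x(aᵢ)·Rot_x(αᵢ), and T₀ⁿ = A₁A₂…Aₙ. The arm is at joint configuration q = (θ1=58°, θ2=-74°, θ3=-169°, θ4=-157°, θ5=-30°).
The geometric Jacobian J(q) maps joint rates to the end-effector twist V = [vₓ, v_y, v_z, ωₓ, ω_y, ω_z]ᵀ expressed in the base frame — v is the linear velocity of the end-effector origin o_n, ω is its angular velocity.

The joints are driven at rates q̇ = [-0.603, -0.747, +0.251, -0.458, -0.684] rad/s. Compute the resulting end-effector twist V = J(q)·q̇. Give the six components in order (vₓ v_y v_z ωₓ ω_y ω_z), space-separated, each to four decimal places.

-0.3323 -0.5716 -0.1955 -0.1030 0.1747 -0.1783

o_n = [0.8131, 0.1018, -0.5188]
J₁: ẑ×o_n = [-0.1018, 0.8131, 0.0000], ω = ẑ
J2: z=[0.8480, -0.5299, 0.0000] o=[0.1484, 0.2375, 0.0000] → [0.2749, 0.4400, 0.2372, 0.8480, -0.5299, 0.0000]
J3: z=[-0.5094, -0.8152, -0.2756] o=[0.6395, 0.1743, -0.7209] → [-0.1848, 0.0551, 0.1785, -0.5094, -0.8152, -0.2756]
J4: z=[-0.5094, -0.8152, -0.2756] o=[0.4381, 0.0896, -0.0982] → [0.3463, -0.3176, 0.2995, -0.5094, -0.8152, -0.2756]
J5: z=[-0.6214, 0.5700, -0.5375] o=[0.6822, 0.0476, -0.4249] → [-0.0244, -0.1287, -0.1083, -0.6214, 0.5700, -0.5375]
V = J·q̇ = [-0.3323, -0.5716, -0.1955, -0.1030, 0.1747, -0.1783]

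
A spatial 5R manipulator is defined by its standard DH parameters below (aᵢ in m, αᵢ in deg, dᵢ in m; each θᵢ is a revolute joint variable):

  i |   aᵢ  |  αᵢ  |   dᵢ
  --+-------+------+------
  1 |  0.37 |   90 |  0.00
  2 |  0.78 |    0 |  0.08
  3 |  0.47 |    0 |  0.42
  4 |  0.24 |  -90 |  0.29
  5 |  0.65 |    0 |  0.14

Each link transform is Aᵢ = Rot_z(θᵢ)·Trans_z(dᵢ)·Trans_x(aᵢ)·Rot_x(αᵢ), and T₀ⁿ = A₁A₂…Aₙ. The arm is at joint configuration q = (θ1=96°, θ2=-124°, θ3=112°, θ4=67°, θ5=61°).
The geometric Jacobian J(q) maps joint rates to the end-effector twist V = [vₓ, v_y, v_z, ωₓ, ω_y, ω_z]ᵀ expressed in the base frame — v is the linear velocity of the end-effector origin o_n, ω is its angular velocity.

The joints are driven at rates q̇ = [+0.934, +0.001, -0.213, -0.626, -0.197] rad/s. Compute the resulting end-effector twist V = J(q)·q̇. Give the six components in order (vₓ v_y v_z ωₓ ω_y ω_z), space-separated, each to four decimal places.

o_n = [0.1579, 0.6172, -0.2093]
J₁: ẑ×o_n = [-0.6172, 0.1579, 0.0000], ω = ẑ
J2: z=[0.9945, 0.1045, 0.0000] o=[-0.0387, 0.3680, 0.0000] → [-0.0219, 0.2082, 0.2273, 0.9945, 0.1045, 0.0000]
J3: z=[0.9945, 0.1045, 0.0000] o=[0.0865, -0.0574, -0.6466] → [0.0457, -0.4349, 0.6635, 0.9945, 0.1045, 0.0000]
J4: z=[0.9945, 0.1045, 0.0000] o=[0.4561, 0.4437, -0.7444] → [0.0559, -0.5321, 0.2037, 0.9945, 0.1045, 0.0000]
J5: z=[0.0856, -0.8147, 0.5736] o=[0.7301, 0.6109, -0.5478] → [-0.2793, -0.3572, -0.4657, 0.0856, -0.8147, 0.5736]
V = J·q̇ = [-0.5662, 0.6437, -0.1769, -0.8503, 0.0729, 0.8210]

-0.5662 0.6437 -0.1769 -0.8503 0.0729 0.8210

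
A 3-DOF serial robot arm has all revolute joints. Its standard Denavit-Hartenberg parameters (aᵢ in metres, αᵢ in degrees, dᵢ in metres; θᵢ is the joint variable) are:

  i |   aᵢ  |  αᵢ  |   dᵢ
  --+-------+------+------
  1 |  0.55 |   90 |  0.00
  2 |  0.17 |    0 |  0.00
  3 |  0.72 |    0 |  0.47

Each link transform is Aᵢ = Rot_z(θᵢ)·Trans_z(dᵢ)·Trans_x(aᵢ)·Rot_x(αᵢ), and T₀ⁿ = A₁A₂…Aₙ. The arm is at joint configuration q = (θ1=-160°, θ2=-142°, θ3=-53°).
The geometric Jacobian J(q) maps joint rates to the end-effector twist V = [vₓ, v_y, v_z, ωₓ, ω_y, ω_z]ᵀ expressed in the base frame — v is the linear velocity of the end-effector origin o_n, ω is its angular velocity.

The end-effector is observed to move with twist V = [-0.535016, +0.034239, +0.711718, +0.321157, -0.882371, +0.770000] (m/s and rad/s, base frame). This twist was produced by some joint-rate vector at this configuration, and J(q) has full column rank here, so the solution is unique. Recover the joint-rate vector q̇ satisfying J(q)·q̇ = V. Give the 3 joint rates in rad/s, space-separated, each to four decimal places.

o_n = [0.1018, 0.5372, 0.0817]
J₁: ẑ×o_n = [-0.5372, 0.1018, 0.0000], ω = ẑ
J2: z=[-0.3420, 0.9397, 0.0000] o=[-0.5168, -0.1881, 0.0000] → [0.0768, 0.0279, -0.8294, -0.3420, 0.9397, 0.0000]
J3: z=[-0.3420, 0.9397, 0.0000] o=[-0.3909, -0.1423, -0.1047] → [0.1751, 0.0637, -0.6955, -0.3420, 0.9397, 0.0000]
q̇ = J⁺·V = [0.7700, -0.4380, -0.5010]

0.7700 -0.4380 -0.5010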